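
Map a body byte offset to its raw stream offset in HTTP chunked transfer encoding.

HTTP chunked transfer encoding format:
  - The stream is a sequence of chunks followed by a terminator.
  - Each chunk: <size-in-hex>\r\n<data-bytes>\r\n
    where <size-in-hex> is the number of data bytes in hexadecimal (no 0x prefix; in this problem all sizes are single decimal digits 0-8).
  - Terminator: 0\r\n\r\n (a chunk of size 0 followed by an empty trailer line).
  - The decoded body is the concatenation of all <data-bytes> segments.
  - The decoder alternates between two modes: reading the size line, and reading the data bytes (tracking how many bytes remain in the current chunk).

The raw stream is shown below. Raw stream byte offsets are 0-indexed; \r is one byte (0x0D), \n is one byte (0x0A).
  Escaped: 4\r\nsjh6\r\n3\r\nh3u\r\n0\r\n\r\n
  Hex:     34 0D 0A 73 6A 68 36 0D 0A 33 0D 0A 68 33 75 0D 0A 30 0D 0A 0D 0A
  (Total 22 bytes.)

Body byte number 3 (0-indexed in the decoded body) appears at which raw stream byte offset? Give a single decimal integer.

Chunk 1: stream[0..1]='4' size=0x4=4, data at stream[3..7]='sjh6' -> body[0..4], body so far='sjh6'
Chunk 2: stream[9..10]='3' size=0x3=3, data at stream[12..15]='h3u' -> body[4..7], body so far='sjh6h3u'
Chunk 3: stream[17..18]='0' size=0 (terminator). Final body='sjh6h3u' (7 bytes)
Body byte 3 at stream offset 6

Answer: 6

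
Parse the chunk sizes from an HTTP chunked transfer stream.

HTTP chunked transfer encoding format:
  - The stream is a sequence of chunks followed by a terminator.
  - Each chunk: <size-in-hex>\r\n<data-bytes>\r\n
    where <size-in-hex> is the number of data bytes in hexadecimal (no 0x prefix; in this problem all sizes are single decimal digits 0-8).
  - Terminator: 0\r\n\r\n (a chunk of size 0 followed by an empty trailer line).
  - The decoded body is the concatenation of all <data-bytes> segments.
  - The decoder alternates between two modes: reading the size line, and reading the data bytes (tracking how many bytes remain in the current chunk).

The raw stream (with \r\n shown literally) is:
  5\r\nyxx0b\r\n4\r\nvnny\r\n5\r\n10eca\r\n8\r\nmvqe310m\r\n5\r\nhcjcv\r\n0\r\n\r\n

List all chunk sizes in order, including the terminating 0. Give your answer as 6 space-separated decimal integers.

Chunk 1: stream[0..1]='5' size=0x5=5, data at stream[3..8]='yxx0b' -> body[0..5], body so far='yxx0b'
Chunk 2: stream[10..11]='4' size=0x4=4, data at stream[13..17]='vnny' -> body[5..9], body so far='yxx0bvnny'
Chunk 3: stream[19..20]='5' size=0x5=5, data at stream[22..27]='10eca' -> body[9..14], body so far='yxx0bvnny10eca'
Chunk 4: stream[29..30]='8' size=0x8=8, data at stream[32..40]='mvqe310m' -> body[14..22], body so far='yxx0bvnny10ecamvqe310m'
Chunk 5: stream[42..43]='5' size=0x5=5, data at stream[45..50]='hcjcv' -> body[22..27], body so far='yxx0bvnny10ecamvqe310mhcjcv'
Chunk 6: stream[52..53]='0' size=0 (terminator). Final body='yxx0bvnny10ecamvqe310mhcjcv' (27 bytes)

Answer: 5 4 5 8 5 0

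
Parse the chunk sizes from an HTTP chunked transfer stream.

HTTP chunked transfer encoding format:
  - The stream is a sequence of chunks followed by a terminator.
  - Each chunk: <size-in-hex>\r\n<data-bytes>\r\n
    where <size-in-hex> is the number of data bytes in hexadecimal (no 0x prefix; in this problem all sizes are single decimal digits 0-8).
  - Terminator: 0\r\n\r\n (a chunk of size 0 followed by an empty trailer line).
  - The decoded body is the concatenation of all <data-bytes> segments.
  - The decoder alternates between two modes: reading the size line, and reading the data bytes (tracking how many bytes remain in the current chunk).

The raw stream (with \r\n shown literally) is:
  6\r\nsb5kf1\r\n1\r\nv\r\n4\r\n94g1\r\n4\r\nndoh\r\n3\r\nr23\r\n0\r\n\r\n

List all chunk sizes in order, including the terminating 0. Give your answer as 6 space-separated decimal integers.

Answer: 6 1 4 4 3 0

Derivation:
Chunk 1: stream[0..1]='6' size=0x6=6, data at stream[3..9]='sb5kf1' -> body[0..6], body so far='sb5kf1'
Chunk 2: stream[11..12]='1' size=0x1=1, data at stream[14..15]='v' -> body[6..7], body so far='sb5kf1v'
Chunk 3: stream[17..18]='4' size=0x4=4, data at stream[20..24]='94g1' -> body[7..11], body so far='sb5kf1v94g1'
Chunk 4: stream[26..27]='4' size=0x4=4, data at stream[29..33]='ndoh' -> body[11..15], body so far='sb5kf1v94g1ndoh'
Chunk 5: stream[35..36]='3' size=0x3=3, data at stream[38..41]='r23' -> body[15..18], body so far='sb5kf1v94g1ndohr23'
Chunk 6: stream[43..44]='0' size=0 (terminator). Final body='sb5kf1v94g1ndohr23' (18 bytes)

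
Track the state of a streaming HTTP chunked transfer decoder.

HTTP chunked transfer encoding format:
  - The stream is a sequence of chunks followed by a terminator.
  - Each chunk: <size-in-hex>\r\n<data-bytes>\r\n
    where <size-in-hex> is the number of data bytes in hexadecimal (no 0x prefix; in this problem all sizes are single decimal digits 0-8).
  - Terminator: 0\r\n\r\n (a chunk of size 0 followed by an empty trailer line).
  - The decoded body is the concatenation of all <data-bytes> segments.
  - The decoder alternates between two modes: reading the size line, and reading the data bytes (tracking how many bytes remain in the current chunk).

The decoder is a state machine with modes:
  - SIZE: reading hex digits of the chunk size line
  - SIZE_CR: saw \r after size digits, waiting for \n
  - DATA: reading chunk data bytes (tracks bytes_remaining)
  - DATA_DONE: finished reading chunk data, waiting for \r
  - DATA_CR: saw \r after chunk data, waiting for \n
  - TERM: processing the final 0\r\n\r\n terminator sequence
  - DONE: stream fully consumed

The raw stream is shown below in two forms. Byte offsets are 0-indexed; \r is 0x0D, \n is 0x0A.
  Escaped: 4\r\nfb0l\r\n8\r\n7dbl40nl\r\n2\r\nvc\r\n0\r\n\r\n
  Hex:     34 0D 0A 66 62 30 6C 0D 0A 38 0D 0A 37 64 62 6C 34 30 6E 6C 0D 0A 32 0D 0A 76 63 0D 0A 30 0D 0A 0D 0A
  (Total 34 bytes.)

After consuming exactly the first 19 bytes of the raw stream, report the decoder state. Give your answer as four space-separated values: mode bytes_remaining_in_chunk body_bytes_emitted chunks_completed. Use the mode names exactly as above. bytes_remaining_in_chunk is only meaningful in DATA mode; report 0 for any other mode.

Byte 0 = '4': mode=SIZE remaining=0 emitted=0 chunks_done=0
Byte 1 = 0x0D: mode=SIZE_CR remaining=0 emitted=0 chunks_done=0
Byte 2 = 0x0A: mode=DATA remaining=4 emitted=0 chunks_done=0
Byte 3 = 'f': mode=DATA remaining=3 emitted=1 chunks_done=0
Byte 4 = 'b': mode=DATA remaining=2 emitted=2 chunks_done=0
Byte 5 = '0': mode=DATA remaining=1 emitted=3 chunks_done=0
Byte 6 = 'l': mode=DATA_DONE remaining=0 emitted=4 chunks_done=0
Byte 7 = 0x0D: mode=DATA_CR remaining=0 emitted=4 chunks_done=0
Byte 8 = 0x0A: mode=SIZE remaining=0 emitted=4 chunks_done=1
Byte 9 = '8': mode=SIZE remaining=0 emitted=4 chunks_done=1
Byte 10 = 0x0D: mode=SIZE_CR remaining=0 emitted=4 chunks_done=1
Byte 11 = 0x0A: mode=DATA remaining=8 emitted=4 chunks_done=1
Byte 12 = '7': mode=DATA remaining=7 emitted=5 chunks_done=1
Byte 13 = 'd': mode=DATA remaining=6 emitted=6 chunks_done=1
Byte 14 = 'b': mode=DATA remaining=5 emitted=7 chunks_done=1
Byte 15 = 'l': mode=DATA remaining=4 emitted=8 chunks_done=1
Byte 16 = '4': mode=DATA remaining=3 emitted=9 chunks_done=1
Byte 17 = '0': mode=DATA remaining=2 emitted=10 chunks_done=1
Byte 18 = 'n': mode=DATA remaining=1 emitted=11 chunks_done=1

Answer: DATA 1 11 1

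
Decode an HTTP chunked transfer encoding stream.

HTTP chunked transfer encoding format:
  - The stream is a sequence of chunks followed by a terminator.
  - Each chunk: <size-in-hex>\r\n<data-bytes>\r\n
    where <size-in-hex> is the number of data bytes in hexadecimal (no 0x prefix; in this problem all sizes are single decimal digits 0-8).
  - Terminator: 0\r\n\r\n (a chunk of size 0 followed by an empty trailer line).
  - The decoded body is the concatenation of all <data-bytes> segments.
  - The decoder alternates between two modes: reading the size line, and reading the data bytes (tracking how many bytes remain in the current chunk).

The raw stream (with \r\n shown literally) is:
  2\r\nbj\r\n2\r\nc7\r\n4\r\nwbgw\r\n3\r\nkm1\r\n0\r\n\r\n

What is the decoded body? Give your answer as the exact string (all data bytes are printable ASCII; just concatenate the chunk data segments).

Answer: bjc7wbgwkm1

Derivation:
Chunk 1: stream[0..1]='2' size=0x2=2, data at stream[3..5]='bj' -> body[0..2], body so far='bj'
Chunk 2: stream[7..8]='2' size=0x2=2, data at stream[10..12]='c7' -> body[2..4], body so far='bjc7'
Chunk 3: stream[14..15]='4' size=0x4=4, data at stream[17..21]='wbgw' -> body[4..8], body so far='bjc7wbgw'
Chunk 4: stream[23..24]='3' size=0x3=3, data at stream[26..29]='km1' -> body[8..11], body so far='bjc7wbgwkm1'
Chunk 5: stream[31..32]='0' size=0 (terminator). Final body='bjc7wbgwkm1' (11 bytes)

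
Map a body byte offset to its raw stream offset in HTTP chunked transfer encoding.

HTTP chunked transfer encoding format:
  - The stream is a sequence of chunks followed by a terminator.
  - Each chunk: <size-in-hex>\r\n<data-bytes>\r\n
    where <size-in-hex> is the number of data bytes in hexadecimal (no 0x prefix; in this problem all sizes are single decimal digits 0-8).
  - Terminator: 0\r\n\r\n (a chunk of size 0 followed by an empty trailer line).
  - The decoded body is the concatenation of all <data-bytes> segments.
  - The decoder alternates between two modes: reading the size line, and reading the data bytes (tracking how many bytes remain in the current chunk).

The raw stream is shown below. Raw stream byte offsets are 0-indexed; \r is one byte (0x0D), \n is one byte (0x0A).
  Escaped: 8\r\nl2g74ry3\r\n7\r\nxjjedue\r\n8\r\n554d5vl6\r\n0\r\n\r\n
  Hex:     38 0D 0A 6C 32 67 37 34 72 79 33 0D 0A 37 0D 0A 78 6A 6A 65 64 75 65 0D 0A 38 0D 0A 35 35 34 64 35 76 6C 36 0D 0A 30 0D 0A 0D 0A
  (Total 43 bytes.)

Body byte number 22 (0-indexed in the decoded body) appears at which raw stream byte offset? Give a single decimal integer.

Chunk 1: stream[0..1]='8' size=0x8=8, data at stream[3..11]='l2g74ry3' -> body[0..8], body so far='l2g74ry3'
Chunk 2: stream[13..14]='7' size=0x7=7, data at stream[16..23]='xjjedue' -> body[8..15], body so far='l2g74ry3xjjedue'
Chunk 3: stream[25..26]='8' size=0x8=8, data at stream[28..36]='554d5vl6' -> body[15..23], body so far='l2g74ry3xjjedue554d5vl6'
Chunk 4: stream[38..39]='0' size=0 (terminator). Final body='l2g74ry3xjjedue554d5vl6' (23 bytes)
Body byte 22 at stream offset 35

Answer: 35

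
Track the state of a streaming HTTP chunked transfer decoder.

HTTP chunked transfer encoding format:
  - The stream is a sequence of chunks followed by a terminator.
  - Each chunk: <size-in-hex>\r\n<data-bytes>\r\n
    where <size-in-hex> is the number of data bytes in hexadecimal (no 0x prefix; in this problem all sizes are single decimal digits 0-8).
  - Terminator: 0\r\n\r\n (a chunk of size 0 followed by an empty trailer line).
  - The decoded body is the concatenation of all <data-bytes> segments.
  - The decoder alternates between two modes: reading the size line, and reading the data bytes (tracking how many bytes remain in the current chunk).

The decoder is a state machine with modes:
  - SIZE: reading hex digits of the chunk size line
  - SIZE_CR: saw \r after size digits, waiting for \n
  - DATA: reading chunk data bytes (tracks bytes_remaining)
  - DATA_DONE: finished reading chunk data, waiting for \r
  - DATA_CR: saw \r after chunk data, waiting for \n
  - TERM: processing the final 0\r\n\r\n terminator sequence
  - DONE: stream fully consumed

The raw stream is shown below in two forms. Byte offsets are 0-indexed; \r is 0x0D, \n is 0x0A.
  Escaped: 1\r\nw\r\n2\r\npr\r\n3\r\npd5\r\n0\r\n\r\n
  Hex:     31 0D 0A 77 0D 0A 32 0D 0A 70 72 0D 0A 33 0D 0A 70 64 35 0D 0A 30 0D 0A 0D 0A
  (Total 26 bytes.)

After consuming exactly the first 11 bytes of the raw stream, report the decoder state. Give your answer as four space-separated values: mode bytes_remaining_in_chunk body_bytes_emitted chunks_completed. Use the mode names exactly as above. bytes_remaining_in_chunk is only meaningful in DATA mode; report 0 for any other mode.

Answer: DATA_DONE 0 3 1

Derivation:
Byte 0 = '1': mode=SIZE remaining=0 emitted=0 chunks_done=0
Byte 1 = 0x0D: mode=SIZE_CR remaining=0 emitted=0 chunks_done=0
Byte 2 = 0x0A: mode=DATA remaining=1 emitted=0 chunks_done=0
Byte 3 = 'w': mode=DATA_DONE remaining=0 emitted=1 chunks_done=0
Byte 4 = 0x0D: mode=DATA_CR remaining=0 emitted=1 chunks_done=0
Byte 5 = 0x0A: mode=SIZE remaining=0 emitted=1 chunks_done=1
Byte 6 = '2': mode=SIZE remaining=0 emitted=1 chunks_done=1
Byte 7 = 0x0D: mode=SIZE_CR remaining=0 emitted=1 chunks_done=1
Byte 8 = 0x0A: mode=DATA remaining=2 emitted=1 chunks_done=1
Byte 9 = 'p': mode=DATA remaining=1 emitted=2 chunks_done=1
Byte 10 = 'r': mode=DATA_DONE remaining=0 emitted=3 chunks_done=1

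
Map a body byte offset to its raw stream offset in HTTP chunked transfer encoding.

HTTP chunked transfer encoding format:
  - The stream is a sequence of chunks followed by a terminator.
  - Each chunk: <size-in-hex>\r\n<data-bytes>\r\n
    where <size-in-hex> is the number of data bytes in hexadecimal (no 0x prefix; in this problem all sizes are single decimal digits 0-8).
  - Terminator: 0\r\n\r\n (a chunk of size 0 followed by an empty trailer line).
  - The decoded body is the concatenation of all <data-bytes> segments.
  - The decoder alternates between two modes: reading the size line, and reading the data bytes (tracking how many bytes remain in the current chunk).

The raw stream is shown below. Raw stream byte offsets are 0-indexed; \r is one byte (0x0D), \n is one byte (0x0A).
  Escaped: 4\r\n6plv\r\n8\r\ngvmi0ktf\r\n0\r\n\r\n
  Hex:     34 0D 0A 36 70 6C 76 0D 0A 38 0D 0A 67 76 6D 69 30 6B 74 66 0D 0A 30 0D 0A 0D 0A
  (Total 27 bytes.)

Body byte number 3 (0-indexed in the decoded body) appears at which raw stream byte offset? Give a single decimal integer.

Answer: 6

Derivation:
Chunk 1: stream[0..1]='4' size=0x4=4, data at stream[3..7]='6plv' -> body[0..4], body so far='6plv'
Chunk 2: stream[9..10]='8' size=0x8=8, data at stream[12..20]='gvmi0ktf' -> body[4..12], body so far='6plvgvmi0ktf'
Chunk 3: stream[22..23]='0' size=0 (terminator). Final body='6plvgvmi0ktf' (12 bytes)
Body byte 3 at stream offset 6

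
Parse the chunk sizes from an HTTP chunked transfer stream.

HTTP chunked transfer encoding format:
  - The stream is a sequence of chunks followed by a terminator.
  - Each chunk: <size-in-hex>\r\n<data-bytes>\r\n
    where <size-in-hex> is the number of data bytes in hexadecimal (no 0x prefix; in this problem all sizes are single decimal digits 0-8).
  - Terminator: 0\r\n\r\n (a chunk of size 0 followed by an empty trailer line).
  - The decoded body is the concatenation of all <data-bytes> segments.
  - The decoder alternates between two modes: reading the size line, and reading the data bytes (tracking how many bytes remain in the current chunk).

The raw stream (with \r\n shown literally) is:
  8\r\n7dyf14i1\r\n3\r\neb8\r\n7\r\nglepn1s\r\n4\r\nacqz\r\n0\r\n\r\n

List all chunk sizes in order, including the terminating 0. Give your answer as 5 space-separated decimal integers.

Chunk 1: stream[0..1]='8' size=0x8=8, data at stream[3..11]='7dyf14i1' -> body[0..8], body so far='7dyf14i1'
Chunk 2: stream[13..14]='3' size=0x3=3, data at stream[16..19]='eb8' -> body[8..11], body so far='7dyf14i1eb8'
Chunk 3: stream[21..22]='7' size=0x7=7, data at stream[24..31]='glepn1s' -> body[11..18], body so far='7dyf14i1eb8glepn1s'
Chunk 4: stream[33..34]='4' size=0x4=4, data at stream[36..40]='acqz' -> body[18..22], body so far='7dyf14i1eb8glepn1sacqz'
Chunk 5: stream[42..43]='0' size=0 (terminator). Final body='7dyf14i1eb8glepn1sacqz' (22 bytes)

Answer: 8 3 7 4 0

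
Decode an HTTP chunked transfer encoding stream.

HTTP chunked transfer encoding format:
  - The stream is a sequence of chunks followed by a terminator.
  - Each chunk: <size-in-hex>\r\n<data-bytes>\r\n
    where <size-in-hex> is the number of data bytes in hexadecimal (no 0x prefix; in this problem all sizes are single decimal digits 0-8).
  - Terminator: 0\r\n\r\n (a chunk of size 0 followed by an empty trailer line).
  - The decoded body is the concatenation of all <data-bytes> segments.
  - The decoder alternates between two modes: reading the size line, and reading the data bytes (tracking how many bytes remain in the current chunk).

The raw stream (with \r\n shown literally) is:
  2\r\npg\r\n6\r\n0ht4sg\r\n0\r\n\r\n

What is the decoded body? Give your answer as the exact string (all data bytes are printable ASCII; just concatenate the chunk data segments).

Answer: pg0ht4sg

Derivation:
Chunk 1: stream[0..1]='2' size=0x2=2, data at stream[3..5]='pg' -> body[0..2], body so far='pg'
Chunk 2: stream[7..8]='6' size=0x6=6, data at stream[10..16]='0ht4sg' -> body[2..8], body so far='pg0ht4sg'
Chunk 3: stream[18..19]='0' size=0 (terminator). Final body='pg0ht4sg' (8 bytes)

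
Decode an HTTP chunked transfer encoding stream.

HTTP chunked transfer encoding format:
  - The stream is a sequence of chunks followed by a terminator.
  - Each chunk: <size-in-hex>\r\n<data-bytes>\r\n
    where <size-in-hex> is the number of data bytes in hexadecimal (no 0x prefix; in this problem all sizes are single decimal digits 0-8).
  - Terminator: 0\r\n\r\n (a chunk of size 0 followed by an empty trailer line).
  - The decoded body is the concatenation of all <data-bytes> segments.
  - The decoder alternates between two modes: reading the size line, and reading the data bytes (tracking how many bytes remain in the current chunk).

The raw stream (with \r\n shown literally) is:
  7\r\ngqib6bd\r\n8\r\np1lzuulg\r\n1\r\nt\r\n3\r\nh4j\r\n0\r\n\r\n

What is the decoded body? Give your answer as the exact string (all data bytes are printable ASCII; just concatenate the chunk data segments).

Chunk 1: stream[0..1]='7' size=0x7=7, data at stream[3..10]='gqib6bd' -> body[0..7], body so far='gqib6bd'
Chunk 2: stream[12..13]='8' size=0x8=8, data at stream[15..23]='p1lzuulg' -> body[7..15], body so far='gqib6bdp1lzuulg'
Chunk 3: stream[25..26]='1' size=0x1=1, data at stream[28..29]='t' -> body[15..16], body so far='gqib6bdp1lzuulgt'
Chunk 4: stream[31..32]='3' size=0x3=3, data at stream[34..37]='h4j' -> body[16..19], body so far='gqib6bdp1lzuulgth4j'
Chunk 5: stream[39..40]='0' size=0 (terminator). Final body='gqib6bdp1lzuulgth4j' (19 bytes)

Answer: gqib6bdp1lzuulgth4j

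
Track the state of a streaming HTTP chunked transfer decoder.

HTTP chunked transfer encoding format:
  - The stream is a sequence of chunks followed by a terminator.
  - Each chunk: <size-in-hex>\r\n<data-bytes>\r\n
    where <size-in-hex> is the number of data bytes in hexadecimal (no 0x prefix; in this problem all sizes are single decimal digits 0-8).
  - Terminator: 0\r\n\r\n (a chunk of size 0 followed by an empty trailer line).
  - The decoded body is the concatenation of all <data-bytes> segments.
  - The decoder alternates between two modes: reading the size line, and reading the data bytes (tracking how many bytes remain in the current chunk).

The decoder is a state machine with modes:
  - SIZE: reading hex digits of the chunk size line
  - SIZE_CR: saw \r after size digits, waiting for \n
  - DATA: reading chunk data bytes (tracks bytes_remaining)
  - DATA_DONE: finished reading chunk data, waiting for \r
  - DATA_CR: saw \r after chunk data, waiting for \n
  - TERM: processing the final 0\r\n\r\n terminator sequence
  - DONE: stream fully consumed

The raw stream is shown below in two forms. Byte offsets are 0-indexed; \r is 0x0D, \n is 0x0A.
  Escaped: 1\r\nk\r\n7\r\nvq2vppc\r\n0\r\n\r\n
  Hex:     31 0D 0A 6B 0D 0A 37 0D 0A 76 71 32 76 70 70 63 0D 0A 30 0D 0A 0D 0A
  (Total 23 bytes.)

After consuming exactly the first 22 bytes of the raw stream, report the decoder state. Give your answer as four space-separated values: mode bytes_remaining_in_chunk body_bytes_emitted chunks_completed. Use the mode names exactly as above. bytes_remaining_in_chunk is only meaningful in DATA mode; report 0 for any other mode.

Answer: TERM 0 8 2

Derivation:
Byte 0 = '1': mode=SIZE remaining=0 emitted=0 chunks_done=0
Byte 1 = 0x0D: mode=SIZE_CR remaining=0 emitted=0 chunks_done=0
Byte 2 = 0x0A: mode=DATA remaining=1 emitted=0 chunks_done=0
Byte 3 = 'k': mode=DATA_DONE remaining=0 emitted=1 chunks_done=0
Byte 4 = 0x0D: mode=DATA_CR remaining=0 emitted=1 chunks_done=0
Byte 5 = 0x0A: mode=SIZE remaining=0 emitted=1 chunks_done=1
Byte 6 = '7': mode=SIZE remaining=0 emitted=1 chunks_done=1
Byte 7 = 0x0D: mode=SIZE_CR remaining=0 emitted=1 chunks_done=1
Byte 8 = 0x0A: mode=DATA remaining=7 emitted=1 chunks_done=1
Byte 9 = 'v': mode=DATA remaining=6 emitted=2 chunks_done=1
Byte 10 = 'q': mode=DATA remaining=5 emitted=3 chunks_done=1
Byte 11 = '2': mode=DATA remaining=4 emitted=4 chunks_done=1
Byte 12 = 'v': mode=DATA remaining=3 emitted=5 chunks_done=1
Byte 13 = 'p': mode=DATA remaining=2 emitted=6 chunks_done=1
Byte 14 = 'p': mode=DATA remaining=1 emitted=7 chunks_done=1
Byte 15 = 'c': mode=DATA_DONE remaining=0 emitted=8 chunks_done=1
Byte 16 = 0x0D: mode=DATA_CR remaining=0 emitted=8 chunks_done=1
Byte 17 = 0x0A: mode=SIZE remaining=0 emitted=8 chunks_done=2
Byte 18 = '0': mode=SIZE remaining=0 emitted=8 chunks_done=2
Byte 19 = 0x0D: mode=SIZE_CR remaining=0 emitted=8 chunks_done=2
Byte 20 = 0x0A: mode=TERM remaining=0 emitted=8 chunks_done=2
Byte 21 = 0x0D: mode=TERM remaining=0 emitted=8 chunks_done=2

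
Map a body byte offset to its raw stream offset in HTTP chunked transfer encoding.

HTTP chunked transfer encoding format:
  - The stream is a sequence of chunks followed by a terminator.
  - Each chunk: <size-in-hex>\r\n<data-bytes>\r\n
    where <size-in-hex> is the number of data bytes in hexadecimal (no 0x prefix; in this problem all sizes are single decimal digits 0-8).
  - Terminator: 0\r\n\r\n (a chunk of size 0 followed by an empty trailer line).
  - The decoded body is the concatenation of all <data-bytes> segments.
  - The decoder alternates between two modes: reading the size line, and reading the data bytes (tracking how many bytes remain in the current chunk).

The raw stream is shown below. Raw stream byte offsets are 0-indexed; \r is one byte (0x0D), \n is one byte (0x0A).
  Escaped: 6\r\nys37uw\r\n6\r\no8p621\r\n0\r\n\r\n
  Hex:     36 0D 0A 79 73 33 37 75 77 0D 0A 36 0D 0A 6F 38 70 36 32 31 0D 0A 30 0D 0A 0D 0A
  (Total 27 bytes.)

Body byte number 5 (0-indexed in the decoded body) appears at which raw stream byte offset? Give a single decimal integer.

Chunk 1: stream[0..1]='6' size=0x6=6, data at stream[3..9]='ys37uw' -> body[0..6], body so far='ys37uw'
Chunk 2: stream[11..12]='6' size=0x6=6, data at stream[14..20]='o8p621' -> body[6..12], body so far='ys37uwo8p621'
Chunk 3: stream[22..23]='0' size=0 (terminator). Final body='ys37uwo8p621' (12 bytes)
Body byte 5 at stream offset 8

Answer: 8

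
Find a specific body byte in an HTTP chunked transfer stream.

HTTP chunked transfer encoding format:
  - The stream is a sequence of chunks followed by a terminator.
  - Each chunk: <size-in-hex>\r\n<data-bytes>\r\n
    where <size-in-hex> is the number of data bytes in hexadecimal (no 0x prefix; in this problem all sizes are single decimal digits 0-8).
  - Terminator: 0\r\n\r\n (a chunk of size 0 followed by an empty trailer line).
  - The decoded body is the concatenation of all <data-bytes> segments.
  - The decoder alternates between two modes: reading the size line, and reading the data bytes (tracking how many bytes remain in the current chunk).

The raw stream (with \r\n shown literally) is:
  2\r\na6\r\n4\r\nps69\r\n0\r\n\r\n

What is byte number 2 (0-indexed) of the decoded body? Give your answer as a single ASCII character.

Chunk 1: stream[0..1]='2' size=0x2=2, data at stream[3..5]='a6' -> body[0..2], body so far='a6'
Chunk 2: stream[7..8]='4' size=0x4=4, data at stream[10..14]='ps69' -> body[2..6], body so far='a6ps69'
Chunk 3: stream[16..17]='0' size=0 (terminator). Final body='a6ps69' (6 bytes)
Body byte 2 = 'p'

Answer: p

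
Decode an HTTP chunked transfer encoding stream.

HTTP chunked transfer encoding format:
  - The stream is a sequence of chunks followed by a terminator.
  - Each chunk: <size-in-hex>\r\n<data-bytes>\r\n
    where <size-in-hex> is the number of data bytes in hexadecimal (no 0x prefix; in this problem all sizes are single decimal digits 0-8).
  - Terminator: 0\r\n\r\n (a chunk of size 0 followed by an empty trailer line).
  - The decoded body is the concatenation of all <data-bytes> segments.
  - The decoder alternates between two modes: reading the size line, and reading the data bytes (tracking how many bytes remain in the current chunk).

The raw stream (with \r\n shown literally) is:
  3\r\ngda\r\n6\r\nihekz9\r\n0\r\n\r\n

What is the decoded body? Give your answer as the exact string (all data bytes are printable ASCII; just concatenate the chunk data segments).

Chunk 1: stream[0..1]='3' size=0x3=3, data at stream[3..6]='gda' -> body[0..3], body so far='gda'
Chunk 2: stream[8..9]='6' size=0x6=6, data at stream[11..17]='ihekz9' -> body[3..9], body so far='gdaihekz9'
Chunk 3: stream[19..20]='0' size=0 (terminator). Final body='gdaihekz9' (9 bytes)

Answer: gdaihekz9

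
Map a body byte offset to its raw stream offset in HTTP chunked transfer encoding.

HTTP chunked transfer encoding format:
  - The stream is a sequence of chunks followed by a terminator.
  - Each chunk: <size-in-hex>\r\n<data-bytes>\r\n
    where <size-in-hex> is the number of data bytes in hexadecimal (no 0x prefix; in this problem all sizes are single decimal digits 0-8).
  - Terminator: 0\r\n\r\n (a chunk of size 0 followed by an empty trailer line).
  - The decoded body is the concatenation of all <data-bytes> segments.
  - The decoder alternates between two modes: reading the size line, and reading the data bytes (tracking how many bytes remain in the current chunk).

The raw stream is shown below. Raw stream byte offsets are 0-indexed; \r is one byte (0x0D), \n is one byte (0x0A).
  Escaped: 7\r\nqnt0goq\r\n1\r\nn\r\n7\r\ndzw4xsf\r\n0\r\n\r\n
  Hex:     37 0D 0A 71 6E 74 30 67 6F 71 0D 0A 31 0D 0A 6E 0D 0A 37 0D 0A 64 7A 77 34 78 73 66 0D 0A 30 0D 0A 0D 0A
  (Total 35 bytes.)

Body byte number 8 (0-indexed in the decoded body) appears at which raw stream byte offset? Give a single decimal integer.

Chunk 1: stream[0..1]='7' size=0x7=7, data at stream[3..10]='qnt0goq' -> body[0..7], body so far='qnt0goq'
Chunk 2: stream[12..13]='1' size=0x1=1, data at stream[15..16]='n' -> body[7..8], body so far='qnt0goqn'
Chunk 3: stream[18..19]='7' size=0x7=7, data at stream[21..28]='dzw4xsf' -> body[8..15], body so far='qnt0goqndzw4xsf'
Chunk 4: stream[30..31]='0' size=0 (terminator). Final body='qnt0goqndzw4xsf' (15 bytes)
Body byte 8 at stream offset 21

Answer: 21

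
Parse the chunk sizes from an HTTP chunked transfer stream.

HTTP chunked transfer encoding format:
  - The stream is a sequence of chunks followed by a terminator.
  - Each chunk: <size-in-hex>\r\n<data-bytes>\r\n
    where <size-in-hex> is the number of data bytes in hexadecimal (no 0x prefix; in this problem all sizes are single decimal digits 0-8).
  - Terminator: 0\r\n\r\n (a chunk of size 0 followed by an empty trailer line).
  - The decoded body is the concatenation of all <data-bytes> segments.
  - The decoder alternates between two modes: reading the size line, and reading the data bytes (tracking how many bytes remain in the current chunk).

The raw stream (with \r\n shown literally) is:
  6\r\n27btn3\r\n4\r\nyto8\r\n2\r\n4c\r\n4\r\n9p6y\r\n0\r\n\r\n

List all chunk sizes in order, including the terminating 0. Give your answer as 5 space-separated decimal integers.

Answer: 6 4 2 4 0

Derivation:
Chunk 1: stream[0..1]='6' size=0x6=6, data at stream[3..9]='27btn3' -> body[0..6], body so far='27btn3'
Chunk 2: stream[11..12]='4' size=0x4=4, data at stream[14..18]='yto8' -> body[6..10], body so far='27btn3yto8'
Chunk 3: stream[20..21]='2' size=0x2=2, data at stream[23..25]='4c' -> body[10..12], body so far='27btn3yto84c'
Chunk 4: stream[27..28]='4' size=0x4=4, data at stream[30..34]='9p6y' -> body[12..16], body so far='27btn3yto84c9p6y'
Chunk 5: stream[36..37]='0' size=0 (terminator). Final body='27btn3yto84c9p6y' (16 bytes)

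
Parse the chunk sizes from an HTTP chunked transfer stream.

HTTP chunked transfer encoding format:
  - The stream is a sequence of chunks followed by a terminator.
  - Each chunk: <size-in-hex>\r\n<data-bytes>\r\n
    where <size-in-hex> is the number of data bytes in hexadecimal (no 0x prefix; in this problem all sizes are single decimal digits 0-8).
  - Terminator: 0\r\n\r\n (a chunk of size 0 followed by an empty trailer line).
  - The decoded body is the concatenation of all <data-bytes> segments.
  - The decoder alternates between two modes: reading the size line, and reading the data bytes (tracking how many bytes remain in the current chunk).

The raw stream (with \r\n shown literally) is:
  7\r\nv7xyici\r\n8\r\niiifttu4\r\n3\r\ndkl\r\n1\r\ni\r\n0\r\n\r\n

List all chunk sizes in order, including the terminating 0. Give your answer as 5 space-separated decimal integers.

Chunk 1: stream[0..1]='7' size=0x7=7, data at stream[3..10]='v7xyici' -> body[0..7], body so far='v7xyici'
Chunk 2: stream[12..13]='8' size=0x8=8, data at stream[15..23]='iiifttu4' -> body[7..15], body so far='v7xyiciiiifttu4'
Chunk 3: stream[25..26]='3' size=0x3=3, data at stream[28..31]='dkl' -> body[15..18], body so far='v7xyiciiiifttu4dkl'
Chunk 4: stream[33..34]='1' size=0x1=1, data at stream[36..37]='i' -> body[18..19], body so far='v7xyiciiiifttu4dkli'
Chunk 5: stream[39..40]='0' size=0 (terminator). Final body='v7xyiciiiifttu4dkli' (19 bytes)

Answer: 7 8 3 1 0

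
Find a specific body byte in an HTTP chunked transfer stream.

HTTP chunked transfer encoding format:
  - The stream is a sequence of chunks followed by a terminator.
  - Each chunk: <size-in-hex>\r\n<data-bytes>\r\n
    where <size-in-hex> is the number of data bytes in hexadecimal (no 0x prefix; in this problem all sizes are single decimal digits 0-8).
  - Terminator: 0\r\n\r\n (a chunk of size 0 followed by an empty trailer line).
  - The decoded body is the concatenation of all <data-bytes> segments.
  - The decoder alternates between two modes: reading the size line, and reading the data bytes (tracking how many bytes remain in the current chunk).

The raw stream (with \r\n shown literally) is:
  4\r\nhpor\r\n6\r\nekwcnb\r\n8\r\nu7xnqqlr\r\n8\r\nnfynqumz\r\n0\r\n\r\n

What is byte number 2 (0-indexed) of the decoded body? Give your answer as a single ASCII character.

Chunk 1: stream[0..1]='4' size=0x4=4, data at stream[3..7]='hpor' -> body[0..4], body so far='hpor'
Chunk 2: stream[9..10]='6' size=0x6=6, data at stream[12..18]='ekwcnb' -> body[4..10], body so far='hporekwcnb'
Chunk 3: stream[20..21]='8' size=0x8=8, data at stream[23..31]='u7xnqqlr' -> body[10..18], body so far='hporekwcnbu7xnqqlr'
Chunk 4: stream[33..34]='8' size=0x8=8, data at stream[36..44]='nfynqumz' -> body[18..26], body so far='hporekwcnbu7xnqqlrnfynqumz'
Chunk 5: stream[46..47]='0' size=0 (terminator). Final body='hporekwcnbu7xnqqlrnfynqumz' (26 bytes)
Body byte 2 = 'o'

Answer: o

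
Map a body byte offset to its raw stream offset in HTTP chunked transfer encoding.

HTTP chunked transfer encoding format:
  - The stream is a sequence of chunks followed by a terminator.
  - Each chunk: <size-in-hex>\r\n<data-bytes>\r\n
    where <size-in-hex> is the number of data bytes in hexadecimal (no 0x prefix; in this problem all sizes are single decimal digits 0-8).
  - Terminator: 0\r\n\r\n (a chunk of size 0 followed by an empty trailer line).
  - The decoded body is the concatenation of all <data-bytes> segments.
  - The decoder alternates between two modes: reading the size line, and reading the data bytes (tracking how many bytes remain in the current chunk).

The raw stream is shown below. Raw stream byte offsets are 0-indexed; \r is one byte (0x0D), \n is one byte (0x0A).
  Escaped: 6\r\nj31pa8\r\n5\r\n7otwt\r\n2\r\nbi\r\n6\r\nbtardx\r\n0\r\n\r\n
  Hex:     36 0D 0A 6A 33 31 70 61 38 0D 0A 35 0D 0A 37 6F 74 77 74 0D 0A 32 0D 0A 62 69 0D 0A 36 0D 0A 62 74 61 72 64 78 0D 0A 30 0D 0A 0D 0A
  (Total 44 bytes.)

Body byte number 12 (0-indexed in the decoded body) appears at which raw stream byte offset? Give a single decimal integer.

Answer: 25

Derivation:
Chunk 1: stream[0..1]='6' size=0x6=6, data at stream[3..9]='j31pa8' -> body[0..6], body so far='j31pa8'
Chunk 2: stream[11..12]='5' size=0x5=5, data at stream[14..19]='7otwt' -> body[6..11], body so far='j31pa87otwt'
Chunk 3: stream[21..22]='2' size=0x2=2, data at stream[24..26]='bi' -> body[11..13], body so far='j31pa87otwtbi'
Chunk 4: stream[28..29]='6' size=0x6=6, data at stream[31..37]='btardx' -> body[13..19], body so far='j31pa87otwtbibtardx'
Chunk 5: stream[39..40]='0' size=0 (terminator). Final body='j31pa87otwtbibtardx' (19 bytes)
Body byte 12 at stream offset 25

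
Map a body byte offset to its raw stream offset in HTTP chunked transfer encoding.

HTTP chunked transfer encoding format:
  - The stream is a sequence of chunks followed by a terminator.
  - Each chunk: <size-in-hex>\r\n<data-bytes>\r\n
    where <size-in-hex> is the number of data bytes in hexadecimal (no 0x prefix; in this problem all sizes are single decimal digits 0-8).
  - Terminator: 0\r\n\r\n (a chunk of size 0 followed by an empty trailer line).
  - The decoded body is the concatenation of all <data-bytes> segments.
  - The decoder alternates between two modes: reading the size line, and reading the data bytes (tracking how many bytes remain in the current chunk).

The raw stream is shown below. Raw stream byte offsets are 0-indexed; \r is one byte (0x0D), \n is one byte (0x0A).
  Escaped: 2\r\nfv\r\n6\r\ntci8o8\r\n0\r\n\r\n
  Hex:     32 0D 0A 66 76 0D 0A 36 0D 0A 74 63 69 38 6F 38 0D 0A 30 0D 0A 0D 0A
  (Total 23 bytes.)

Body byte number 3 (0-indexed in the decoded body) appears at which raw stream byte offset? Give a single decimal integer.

Answer: 11

Derivation:
Chunk 1: stream[0..1]='2' size=0x2=2, data at stream[3..5]='fv' -> body[0..2], body so far='fv'
Chunk 2: stream[7..8]='6' size=0x6=6, data at stream[10..16]='tci8o8' -> body[2..8], body so far='fvtci8o8'
Chunk 3: stream[18..19]='0' size=0 (terminator). Final body='fvtci8o8' (8 bytes)
Body byte 3 at stream offset 11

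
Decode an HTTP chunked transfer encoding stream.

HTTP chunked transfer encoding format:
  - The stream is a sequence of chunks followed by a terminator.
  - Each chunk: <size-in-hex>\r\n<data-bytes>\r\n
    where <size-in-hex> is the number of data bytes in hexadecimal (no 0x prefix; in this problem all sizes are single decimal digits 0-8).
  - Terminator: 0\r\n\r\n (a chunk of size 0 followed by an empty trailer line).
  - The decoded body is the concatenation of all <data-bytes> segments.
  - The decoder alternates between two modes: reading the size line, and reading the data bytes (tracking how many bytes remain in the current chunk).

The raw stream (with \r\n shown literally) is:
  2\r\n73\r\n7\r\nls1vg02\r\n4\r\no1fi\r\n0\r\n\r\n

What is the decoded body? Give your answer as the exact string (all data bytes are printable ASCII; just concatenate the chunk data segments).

Answer: 73ls1vg02o1fi

Derivation:
Chunk 1: stream[0..1]='2' size=0x2=2, data at stream[3..5]='73' -> body[0..2], body so far='73'
Chunk 2: stream[7..8]='7' size=0x7=7, data at stream[10..17]='ls1vg02' -> body[2..9], body so far='73ls1vg02'
Chunk 3: stream[19..20]='4' size=0x4=4, data at stream[22..26]='o1fi' -> body[9..13], body so far='73ls1vg02o1fi'
Chunk 4: stream[28..29]='0' size=0 (terminator). Final body='73ls1vg02o1fi' (13 bytes)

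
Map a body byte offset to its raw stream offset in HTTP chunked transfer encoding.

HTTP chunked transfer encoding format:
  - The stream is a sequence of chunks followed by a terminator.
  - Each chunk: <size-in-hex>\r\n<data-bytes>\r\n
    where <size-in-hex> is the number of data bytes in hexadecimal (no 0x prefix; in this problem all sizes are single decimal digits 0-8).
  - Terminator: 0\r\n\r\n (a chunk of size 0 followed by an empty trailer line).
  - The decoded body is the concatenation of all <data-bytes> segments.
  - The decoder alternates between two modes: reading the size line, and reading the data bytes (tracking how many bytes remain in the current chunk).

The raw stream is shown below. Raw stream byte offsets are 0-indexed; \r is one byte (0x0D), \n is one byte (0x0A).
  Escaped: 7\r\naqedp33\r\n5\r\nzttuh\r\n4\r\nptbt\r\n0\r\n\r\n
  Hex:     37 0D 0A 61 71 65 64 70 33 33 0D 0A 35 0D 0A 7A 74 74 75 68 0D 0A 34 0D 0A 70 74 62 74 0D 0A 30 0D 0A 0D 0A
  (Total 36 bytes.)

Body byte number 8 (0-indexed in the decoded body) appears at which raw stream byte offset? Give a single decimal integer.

Chunk 1: stream[0..1]='7' size=0x7=7, data at stream[3..10]='aqedp33' -> body[0..7], body so far='aqedp33'
Chunk 2: stream[12..13]='5' size=0x5=5, data at stream[15..20]='zttuh' -> body[7..12], body so far='aqedp33zttuh'
Chunk 3: stream[22..23]='4' size=0x4=4, data at stream[25..29]='ptbt' -> body[12..16], body so far='aqedp33zttuhptbt'
Chunk 4: stream[31..32]='0' size=0 (terminator). Final body='aqedp33zttuhptbt' (16 bytes)
Body byte 8 at stream offset 16

Answer: 16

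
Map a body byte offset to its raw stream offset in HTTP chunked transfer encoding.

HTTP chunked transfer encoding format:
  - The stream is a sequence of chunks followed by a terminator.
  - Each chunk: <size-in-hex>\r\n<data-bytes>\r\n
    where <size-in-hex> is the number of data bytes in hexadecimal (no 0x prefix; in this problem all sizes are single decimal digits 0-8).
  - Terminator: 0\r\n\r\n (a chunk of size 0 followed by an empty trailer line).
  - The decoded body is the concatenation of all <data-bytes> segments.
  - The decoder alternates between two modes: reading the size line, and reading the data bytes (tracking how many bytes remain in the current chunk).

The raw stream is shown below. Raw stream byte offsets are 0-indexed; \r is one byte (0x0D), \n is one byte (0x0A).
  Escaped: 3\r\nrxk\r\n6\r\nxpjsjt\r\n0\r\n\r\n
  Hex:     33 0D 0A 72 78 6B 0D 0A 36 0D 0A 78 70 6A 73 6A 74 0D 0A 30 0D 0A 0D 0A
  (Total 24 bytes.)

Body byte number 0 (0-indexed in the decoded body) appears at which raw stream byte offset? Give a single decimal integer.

Chunk 1: stream[0..1]='3' size=0x3=3, data at stream[3..6]='rxk' -> body[0..3], body so far='rxk'
Chunk 2: stream[8..9]='6' size=0x6=6, data at stream[11..17]='xpjsjt' -> body[3..9], body so far='rxkxpjsjt'
Chunk 3: stream[19..20]='0' size=0 (terminator). Final body='rxkxpjsjt' (9 bytes)
Body byte 0 at stream offset 3

Answer: 3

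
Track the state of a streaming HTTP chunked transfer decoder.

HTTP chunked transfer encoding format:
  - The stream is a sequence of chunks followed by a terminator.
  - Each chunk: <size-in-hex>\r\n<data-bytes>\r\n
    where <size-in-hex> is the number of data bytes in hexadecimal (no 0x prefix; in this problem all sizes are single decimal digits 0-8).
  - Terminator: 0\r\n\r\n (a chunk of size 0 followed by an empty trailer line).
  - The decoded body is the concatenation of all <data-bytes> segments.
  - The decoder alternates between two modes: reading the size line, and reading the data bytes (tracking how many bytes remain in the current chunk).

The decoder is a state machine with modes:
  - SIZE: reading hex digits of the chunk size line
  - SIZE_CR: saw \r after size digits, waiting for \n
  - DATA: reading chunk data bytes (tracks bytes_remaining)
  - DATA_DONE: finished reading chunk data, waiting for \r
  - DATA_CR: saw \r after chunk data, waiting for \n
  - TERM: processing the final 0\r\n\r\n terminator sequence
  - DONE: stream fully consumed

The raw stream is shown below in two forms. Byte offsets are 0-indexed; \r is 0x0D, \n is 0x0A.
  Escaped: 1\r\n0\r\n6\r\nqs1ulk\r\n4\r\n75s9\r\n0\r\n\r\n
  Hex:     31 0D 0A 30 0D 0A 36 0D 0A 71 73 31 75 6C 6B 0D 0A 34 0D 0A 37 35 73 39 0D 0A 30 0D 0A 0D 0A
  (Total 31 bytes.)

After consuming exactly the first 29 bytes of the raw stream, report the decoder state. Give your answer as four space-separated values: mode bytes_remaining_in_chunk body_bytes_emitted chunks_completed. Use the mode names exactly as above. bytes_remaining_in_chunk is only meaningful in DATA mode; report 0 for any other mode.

Byte 0 = '1': mode=SIZE remaining=0 emitted=0 chunks_done=0
Byte 1 = 0x0D: mode=SIZE_CR remaining=0 emitted=0 chunks_done=0
Byte 2 = 0x0A: mode=DATA remaining=1 emitted=0 chunks_done=0
Byte 3 = '0': mode=DATA_DONE remaining=0 emitted=1 chunks_done=0
Byte 4 = 0x0D: mode=DATA_CR remaining=0 emitted=1 chunks_done=0
Byte 5 = 0x0A: mode=SIZE remaining=0 emitted=1 chunks_done=1
Byte 6 = '6': mode=SIZE remaining=0 emitted=1 chunks_done=1
Byte 7 = 0x0D: mode=SIZE_CR remaining=0 emitted=1 chunks_done=1
Byte 8 = 0x0A: mode=DATA remaining=6 emitted=1 chunks_done=1
Byte 9 = 'q': mode=DATA remaining=5 emitted=2 chunks_done=1
Byte 10 = 's': mode=DATA remaining=4 emitted=3 chunks_done=1
Byte 11 = '1': mode=DATA remaining=3 emitted=4 chunks_done=1
Byte 12 = 'u': mode=DATA remaining=2 emitted=5 chunks_done=1
Byte 13 = 'l': mode=DATA remaining=1 emitted=6 chunks_done=1
Byte 14 = 'k': mode=DATA_DONE remaining=0 emitted=7 chunks_done=1
Byte 15 = 0x0D: mode=DATA_CR remaining=0 emitted=7 chunks_done=1
Byte 16 = 0x0A: mode=SIZE remaining=0 emitted=7 chunks_done=2
Byte 17 = '4': mode=SIZE remaining=0 emitted=7 chunks_done=2
Byte 18 = 0x0D: mode=SIZE_CR remaining=0 emitted=7 chunks_done=2
Byte 19 = 0x0A: mode=DATA remaining=4 emitted=7 chunks_done=2
Byte 20 = '7': mode=DATA remaining=3 emitted=8 chunks_done=2
Byte 21 = '5': mode=DATA remaining=2 emitted=9 chunks_done=2
Byte 22 = 's': mode=DATA remaining=1 emitted=10 chunks_done=2
Byte 23 = '9': mode=DATA_DONE remaining=0 emitted=11 chunks_done=2
Byte 24 = 0x0D: mode=DATA_CR remaining=0 emitted=11 chunks_done=2
Byte 25 = 0x0A: mode=SIZE remaining=0 emitted=11 chunks_done=3
Byte 26 = '0': mode=SIZE remaining=0 emitted=11 chunks_done=3
Byte 27 = 0x0D: mode=SIZE_CR remaining=0 emitted=11 chunks_done=3
Byte 28 = 0x0A: mode=TERM remaining=0 emitted=11 chunks_done=3

Answer: TERM 0 11 3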